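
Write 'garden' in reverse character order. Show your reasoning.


Reverse 'garden' character by character: 'nedrag'.

nedrag


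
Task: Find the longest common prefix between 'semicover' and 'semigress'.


Compare from the start: 4 characters match: 'semi'. Mismatch at position 5: 'c' vs 'g'.

semi


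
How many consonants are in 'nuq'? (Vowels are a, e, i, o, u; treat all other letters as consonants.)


Consonants in 'nuq': n, q = 2 consonants.

2


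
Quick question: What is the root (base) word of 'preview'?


Remove prefix 'pre' from 'preview' to get root 'view'.

view


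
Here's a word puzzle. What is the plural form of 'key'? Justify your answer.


Apply rule: Add -s. 'key' becomes 'keys'.

keys


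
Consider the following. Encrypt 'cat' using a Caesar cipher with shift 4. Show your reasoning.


Shift each letter by 4: c -> g, a -> e, t -> x. Result: 'gex'.

gex


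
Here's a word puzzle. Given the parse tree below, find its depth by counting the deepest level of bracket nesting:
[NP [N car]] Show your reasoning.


Count bracket nesting levels:
'[' at pos 0: depth = 1
'[' at pos 4: depth = 2
Maximum depth reached: 2

2


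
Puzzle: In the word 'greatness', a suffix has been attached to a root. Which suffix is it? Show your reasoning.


The word 'greatness' = 'great' (root) + '-ness' (suffix). The suffix is '-ness'.

ness


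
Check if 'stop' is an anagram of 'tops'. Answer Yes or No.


Sorted letters of 'stop': 'opst'
Sorted letters of 'tops': 'opst'
They match.

Yes


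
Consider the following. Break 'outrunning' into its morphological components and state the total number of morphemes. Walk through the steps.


Step 1: Identify prefix: 'out' (meaning: surpass)
Step 2: Identify root: 'run'
Step 3: Identify suffix(es): 'ing'
Decomposition: out- (prefix: surpass) + run (root) + -ing (suffix: ongoing action)
Total morphemes: 3

3 morphemes (out- (prefix: surpass) + run (root) + -ing (suffix: ongoing action))


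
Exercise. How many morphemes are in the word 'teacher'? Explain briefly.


Decomposition: teach (root) + -er (suffix) = 2 morpheme(s)

2 morphemes


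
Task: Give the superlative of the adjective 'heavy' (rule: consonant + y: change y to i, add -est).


Apply superlative formation (consonant + y: change y to i, add -est): 'heavy' -> 'heaviest'.

heaviest


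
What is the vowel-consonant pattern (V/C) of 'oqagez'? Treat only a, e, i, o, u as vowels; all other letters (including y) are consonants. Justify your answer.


Letter mapping: o = V, q = C, a = V, g = C, e = V, z = C.

VCVCVC


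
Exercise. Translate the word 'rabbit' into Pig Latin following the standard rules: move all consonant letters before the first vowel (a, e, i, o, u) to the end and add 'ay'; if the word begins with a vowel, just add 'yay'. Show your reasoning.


'rabbit': move consonant cluster 'r' to end and add 'ay': 'abbitray'.

abbitray


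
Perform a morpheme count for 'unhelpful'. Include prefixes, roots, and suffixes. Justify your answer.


Decomposition: un- (prefix) + help (root) + -ful (suffix) = 3 morpheme(s)

3 morphemes


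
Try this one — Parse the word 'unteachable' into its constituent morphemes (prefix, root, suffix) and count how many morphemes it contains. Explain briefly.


Step 1: Identify prefix: 'un' (meaning: not/reverse)
Step 2: Identify root: 'teach'
Step 3: Identify suffix(es): 'able'
Decomposition: un- (prefix: not/reverse) + teach (root) + -able (suffix: capable of)
Total morphemes: 3

3 morphemes (un- (prefix: not/reverse) + teach (root) + -able (suffix: capable of))


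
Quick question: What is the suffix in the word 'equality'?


The word 'equality' = 'equal' (root) + '-ity' (suffix). The suffix is '-ity'.

ity


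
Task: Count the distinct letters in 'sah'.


Unique letters in 'sah': {a, h, s} = 3 distinct letters.

3


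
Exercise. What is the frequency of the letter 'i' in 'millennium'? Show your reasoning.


Letter 'i' in 'millennium': found at position(s) 2, 8 = 2 occurrence(s).

2


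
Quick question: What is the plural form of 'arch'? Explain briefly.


Apply rule: Add -es (sibilant/fricative ending). 'arch' becomes 'arches'.

arches


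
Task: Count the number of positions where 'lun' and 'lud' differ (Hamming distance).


Alignment:
Position 1: 'l' vs 'l' = match
Position 2: 'u' vs 'u' = match
Position 3: 'n' vs 'd' = DIFFER
Total differences: 1

1


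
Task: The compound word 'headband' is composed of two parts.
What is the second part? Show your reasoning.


Split 'headband' into 'head' + 'band'. The second part is 'band'.

band


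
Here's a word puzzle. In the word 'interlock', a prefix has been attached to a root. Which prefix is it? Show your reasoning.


The word 'interlock' = 'inter' (prefix) + 'lock' (root). The prefix is 'inter'.

inter


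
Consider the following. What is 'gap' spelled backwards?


Reverse 'gap' character by character: 'pag'.

pag


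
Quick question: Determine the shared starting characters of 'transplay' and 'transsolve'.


Compare from the start: 5 characters match: 'trans'. Mismatch at position 6: 'p' vs 's'.

trans


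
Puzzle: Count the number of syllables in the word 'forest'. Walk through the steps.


Break 'forest' into syllables: for-est -> for | est = 2 syllables

2 syllables


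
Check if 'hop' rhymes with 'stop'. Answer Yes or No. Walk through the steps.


Rime (stressed vowel + following sounds) of 'hop': -op = /ɒp/
Rime of 'stop': -op = /ɒp/
/ɒp/ and /ɒp/ are the same ending sound, so the words rhyme.

Yes


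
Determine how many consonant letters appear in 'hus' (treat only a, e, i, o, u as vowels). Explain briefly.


Consonants in 'hus': h, s = 2 consonants.

2


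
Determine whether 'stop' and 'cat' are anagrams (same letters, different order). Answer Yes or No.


Sorted letters of 'stop': 'opst'
Sorted letters of 'cat': 'act'
They do not match.

No


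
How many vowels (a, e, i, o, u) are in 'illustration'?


Vowels in 'illustration': i, u, a, i, o = 5 vowels.

5


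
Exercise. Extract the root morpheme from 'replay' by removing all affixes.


Remove prefix 're' from 'replay' to get root 'play'.

play


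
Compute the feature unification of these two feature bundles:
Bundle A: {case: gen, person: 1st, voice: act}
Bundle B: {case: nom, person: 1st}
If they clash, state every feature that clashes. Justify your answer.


Compare features:
case: A=gen vs B=nom -> CLASH
person: A=1st vs B=1st -> unified: 1st
voice: A=act vs B=_ -> unified: act
Clash detected on feature 'case' (gen vs nom); unification fails.

CLASH on 'case' (gen vs nom)


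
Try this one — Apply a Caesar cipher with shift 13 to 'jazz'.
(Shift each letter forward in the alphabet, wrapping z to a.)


Shift each letter by 13: j -> w, a -> n, z -> m, z -> m. Result: 'wnmm'.

wnmm


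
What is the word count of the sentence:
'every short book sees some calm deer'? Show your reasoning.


Split into words: every | short | book | sees | some | calm | deer = 7 words.

7


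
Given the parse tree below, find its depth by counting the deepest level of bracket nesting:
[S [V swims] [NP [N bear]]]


Count bracket nesting levels:
'[' at pos 0: depth = 1
'[' at pos 3: depth = 2
'[' at pos 13: depth = 2
'[' at pos 17: depth = 3
Maximum depth reached: 3

3


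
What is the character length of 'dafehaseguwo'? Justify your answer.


Spell out 'dafehaseguwo' and number each letter: d(1), a(2), f(3), e(4), h(5), a(6), s(7), e(8), g(9), u(10), w(11), o(12). Total: 12 letters.

12


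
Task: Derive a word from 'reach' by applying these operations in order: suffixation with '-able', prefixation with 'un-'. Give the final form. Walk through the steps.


Step 1: Add suffix '-able' to 'reach' = 'reachable'
Step 2: Add prefix 'un-' to 'reachable' = 'unreachable'

unreachable


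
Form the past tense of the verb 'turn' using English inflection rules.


Apply rule: Add -ed. 'turn' becomes 'turned'.

turned


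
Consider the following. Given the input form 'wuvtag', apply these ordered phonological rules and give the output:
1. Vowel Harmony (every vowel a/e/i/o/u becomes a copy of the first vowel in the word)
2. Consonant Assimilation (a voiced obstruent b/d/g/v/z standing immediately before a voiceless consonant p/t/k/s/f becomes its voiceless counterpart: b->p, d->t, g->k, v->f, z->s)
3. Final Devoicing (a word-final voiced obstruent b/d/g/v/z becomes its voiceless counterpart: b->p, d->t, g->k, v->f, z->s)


Starting form: 'wuvtag'
Rule 1: Vowel Harmony: all vowels become 'u' (matching first vowel). 'wuvtag' -> 'wuvtug'
Rule 2: Consonant Assimilation: voiced obstruent before voiceless consonant becomes voiceless ('vt' -> 'ft'). 'wuvtug' -> 'wuftug'
Rule 3: Final Devoicing: word-final voiced obstruent 'g' becomes voiceless 'k'. 'wuftug' -> 'wuftuk'
Final form: 'wuftuk'

wuftuk


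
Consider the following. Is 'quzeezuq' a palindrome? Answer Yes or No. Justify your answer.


Forward: 'quzeezuq'
Reversed: 'quzeezuq'
They are identical.

Yes


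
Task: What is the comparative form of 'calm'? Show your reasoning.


Apply comparative formation (add -er): 'calm' -> 'calmer'.

calmer


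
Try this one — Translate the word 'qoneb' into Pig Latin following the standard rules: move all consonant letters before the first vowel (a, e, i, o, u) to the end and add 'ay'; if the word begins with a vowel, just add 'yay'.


'qoneb': move consonant cluster 'q' to end and add 'ay': 'onebqay'.

onebqay


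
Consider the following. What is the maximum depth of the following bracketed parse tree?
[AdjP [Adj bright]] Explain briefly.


Count bracket nesting levels:
'[' at pos 0: depth = 1
'[' at pos 6: depth = 2
Maximum depth reached: 2

2


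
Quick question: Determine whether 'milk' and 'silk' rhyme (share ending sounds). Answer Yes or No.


Rime (stressed vowel + following sounds) of 'milk': -ilk = /ɪlk/
Rime of 'silk': -ilk = /ɪlk/
/ɪlk/ and /ɪlk/ are the same ending sound, so the words rhyme.

Yes


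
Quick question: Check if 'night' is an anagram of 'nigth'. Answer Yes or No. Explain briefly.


Sorted letters of 'night': 'ghint'
Sorted letters of 'nigth': 'ghint'
They match.

Yes


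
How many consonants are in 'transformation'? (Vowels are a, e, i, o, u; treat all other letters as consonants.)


Consonants in 'transformation': t, r, n, s, f, r, m, t, n = 9 consonants.

9


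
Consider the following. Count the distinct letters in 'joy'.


Unique letters in 'joy': {j, o, y} = 3 distinct letters.

3


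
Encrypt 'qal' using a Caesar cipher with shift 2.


Shift each letter by 2: q -> s, a -> c, l -> n. Result: 'scn'.

scn


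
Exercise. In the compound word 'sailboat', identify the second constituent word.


Split 'sailboat' into 'sail' + 'boat'. The second part is 'boat'.

boat


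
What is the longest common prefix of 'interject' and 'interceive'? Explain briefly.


Compare from the start: 5 characters match: 'inter'. Mismatch at position 6: 'j' vs 'c'.

inter


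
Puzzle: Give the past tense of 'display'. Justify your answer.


Apply rule: Add -ed. 'display' becomes 'displayed'.

displayed


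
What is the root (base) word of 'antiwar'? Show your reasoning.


Remove prefix 'anti' from 'antiwar' to get root 'war'.

war


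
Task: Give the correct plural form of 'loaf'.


Apply rule: Change -f to -ves. 'loaf' becomes 'loaves'.

loaves


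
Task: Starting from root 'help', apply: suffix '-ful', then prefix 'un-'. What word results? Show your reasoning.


Step 1: Add suffix '-ful' to 'help' = 'helpful'
Step 2: Add prefix 'un-' to 'helpful' = 'unhelpful'

unhelpful


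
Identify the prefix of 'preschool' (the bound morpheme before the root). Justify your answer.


The word 'preschool' = 'pre' (prefix) + 'school' (root). The prefix is 'pre'.

pre


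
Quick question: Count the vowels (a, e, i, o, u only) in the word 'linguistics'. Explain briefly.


Vowels in 'linguistics': i, u, i, i = 4 vowels.

4


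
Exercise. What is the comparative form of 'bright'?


Apply comparative formation (add -er): 'bright' -> 'brighter'.

brighter


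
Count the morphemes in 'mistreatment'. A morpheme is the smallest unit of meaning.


Decomposition: mis- (prefix) + treat (root) + -ment (suffix) = 3 morpheme(s)

3 morphemes


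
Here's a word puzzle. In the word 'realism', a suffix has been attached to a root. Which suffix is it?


The word 'realism' = 'real' (root) + '-ism' (suffix). The suffix is '-ism'.

ism


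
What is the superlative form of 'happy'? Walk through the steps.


Apply superlative formation (consonant + y: change y to i, add -est): 'happy' -> 'happiest'.

happiest


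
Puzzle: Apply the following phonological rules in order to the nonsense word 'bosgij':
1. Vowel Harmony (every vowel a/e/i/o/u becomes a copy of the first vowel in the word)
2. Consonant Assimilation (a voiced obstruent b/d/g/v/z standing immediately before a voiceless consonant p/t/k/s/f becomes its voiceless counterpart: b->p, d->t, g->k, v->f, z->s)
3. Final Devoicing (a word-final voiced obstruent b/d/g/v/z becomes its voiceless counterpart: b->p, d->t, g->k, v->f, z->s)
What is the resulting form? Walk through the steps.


Starting form: 'bosgij'
Rule 1: Vowel Harmony: all vowels become 'o' (matching first vowel). 'bosgij' -> 'bosgoj'
Rule 2: Consonant Assimilation: no voiced obstruent (b/d/g/v/z) stands immediately before a voiceless consonant (p/t/k/s/f). No change.
Rule 3: Final Devoicing: final consonant 'j' is not one of the voiced obstruents b/d/g/v/z. No change.
Final form: 'bosgoj'

bosgoj


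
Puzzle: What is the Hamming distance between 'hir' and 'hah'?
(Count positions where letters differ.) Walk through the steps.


Alignment:
Position 1: 'h' vs 'h' = match
Position 2: 'i' vs 'a' = DIFFER
Position 3: 'r' vs 'h' = DIFFER
Total differences: 2

2


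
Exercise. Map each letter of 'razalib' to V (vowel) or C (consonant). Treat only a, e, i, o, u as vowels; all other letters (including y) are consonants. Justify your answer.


Letter mapping: r = C, a = V, z = C, a = V, l = C, i = V, b = C.

CVCVCVC


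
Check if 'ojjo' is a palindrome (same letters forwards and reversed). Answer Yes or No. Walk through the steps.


Forward: 'ojjo'
Reversed: 'ojjo'
They are identical.

Yes


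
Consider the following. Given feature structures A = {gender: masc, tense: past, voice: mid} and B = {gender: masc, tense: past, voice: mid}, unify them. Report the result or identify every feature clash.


Compare features:
gender: A=masc vs B=masc -> unified: masc
tense: A=past vs B=past -> unified: past
voice: A=mid vs B=mid -> unified: mid
No clashes found.

Unified: {gender: masc, tense: past, voice: mid}


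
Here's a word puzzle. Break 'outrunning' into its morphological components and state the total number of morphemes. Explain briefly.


Step 1: Identify prefix: 'out' (meaning: surpass)
Step 2: Identify root: 'run'
Step 3: Identify suffix(es): 'ing'
Decomposition: out- (prefix: surpass) + run (root) + -ing (suffix: ongoing action)
Total morphemes: 3

3 morphemes (out- (prefix: surpass) + run (root) + -ing (suffix: ongoing action))


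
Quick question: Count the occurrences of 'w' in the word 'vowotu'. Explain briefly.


Letter 'w' in 'vowotu': found at position(s) 3 = 1 occurrence(s).

1


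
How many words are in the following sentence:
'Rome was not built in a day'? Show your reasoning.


Split into words: Rome | was | not | built | in | a | day = 7 words.

7


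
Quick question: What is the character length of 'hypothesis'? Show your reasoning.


Spell out 'hypothesis' and number each letter: h(1), y(2), p(3), o(4), t(5), h(6), e(7), s(8), i(9), s(10). Total: 10 letters.

10


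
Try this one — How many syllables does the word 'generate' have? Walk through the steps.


Break 'generate' into syllables: gen-er-ate -> gen | er | ate = 3 syllables

3 syllables


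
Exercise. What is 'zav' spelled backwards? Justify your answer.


Reverse 'zav' character by character: 'vaz'.

vaz


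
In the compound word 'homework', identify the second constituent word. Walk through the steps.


Split 'homework' into 'home' + 'work'. The second part is 'work'.

work


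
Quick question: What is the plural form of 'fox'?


Apply rule: Add -es (sibilant/fricative ending). 'fox' becomes 'foxes'.

foxes


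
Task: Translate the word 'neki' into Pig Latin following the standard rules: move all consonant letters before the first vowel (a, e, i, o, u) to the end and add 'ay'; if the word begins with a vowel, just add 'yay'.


'neki': move consonant cluster 'n' to end and add 'ay': 'ekinay'.

ekinay


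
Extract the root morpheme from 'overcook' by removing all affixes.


Remove prefix 'over' from 'overcook' to get root 'cook'.

cook


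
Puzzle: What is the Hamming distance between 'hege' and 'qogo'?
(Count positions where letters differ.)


Alignment:
Position 1: 'h' vs 'q' = DIFFER
Position 2: 'e' vs 'o' = DIFFER
Position 3: 'g' vs 'g' = match
Position 4: 'e' vs 'o' = DIFFER
Total differences: 3

3


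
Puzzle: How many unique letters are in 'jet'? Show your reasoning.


Unique letters in 'jet': {e, j, t} = 3 distinct letters.

3


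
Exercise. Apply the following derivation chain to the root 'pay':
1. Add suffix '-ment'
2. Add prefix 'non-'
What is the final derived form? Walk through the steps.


Step 1: Add suffix '-ment' to 'pay' = 'payment'
Step 2: Add prefix 'non-' to 'payment' = 'nonpayment'

nonpayment


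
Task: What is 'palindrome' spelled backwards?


Reverse 'palindrome' character by character: 'emordnilap'.

emordnilap


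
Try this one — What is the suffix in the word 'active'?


The word 'active' = 'act' (root) + '-ive' (suffix). The suffix is '-ive'.

ive


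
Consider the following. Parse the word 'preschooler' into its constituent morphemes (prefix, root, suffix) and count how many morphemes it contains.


Step 1: Identify prefix: 'pre' (meaning: before)
Step 2: Identify root: 'school'
Step 3: Identify suffix(es): 'er'
Decomposition: pre- (prefix: before) + school (root) + -er (suffix: one who)
Total morphemes: 3

3 morphemes (pre- (prefix: before) + school (root) + -er (suffix: one who))


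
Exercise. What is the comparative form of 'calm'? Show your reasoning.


Apply comparative formation (add -er): 'calm' -> 'calmer'.

calmer


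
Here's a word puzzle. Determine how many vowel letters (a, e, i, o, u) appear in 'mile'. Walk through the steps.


Vowels in 'mile': i, e = 2 vowels.

2


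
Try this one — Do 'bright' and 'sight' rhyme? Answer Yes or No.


Rime (stressed vowel + following sounds) of 'bright': -ight = /aɪt/
Rime of 'sight': -ight = /aɪt/
/aɪt/ and /aɪt/ are the same ending sound, so the words rhyme.

Yes


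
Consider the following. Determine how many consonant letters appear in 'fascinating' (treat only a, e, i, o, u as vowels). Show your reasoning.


Consonants in 'fascinating': f, s, c, n, t, n, g = 7 consonants.

7


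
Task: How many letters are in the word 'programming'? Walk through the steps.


Spell out 'programming' and number each letter: p(1), r(2), o(3), g(4), r(5), a(6), m(7), m(8), i(9), n(10), g(11). Total: 11 letters.

11


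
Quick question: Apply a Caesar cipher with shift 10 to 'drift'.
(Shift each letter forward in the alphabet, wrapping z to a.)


Shift each letter by 10: d -> n, r -> b, i -> s, f -> p, t -> d. Result: 'nbspd'.

nbspd


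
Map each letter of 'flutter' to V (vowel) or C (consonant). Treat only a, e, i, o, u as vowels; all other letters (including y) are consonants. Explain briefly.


Letter mapping: f = C, l = C, u = V, t = C, t = C, e = V, r = C.

CCVCCVC


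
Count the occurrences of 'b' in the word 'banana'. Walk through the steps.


Letter 'b' in 'banana': found at position(s) 1 = 1 occurrence(s).

1


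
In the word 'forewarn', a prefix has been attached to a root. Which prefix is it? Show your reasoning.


The word 'forewarn' = 'fore' (prefix) + 'warn' (root). The prefix is 'fore'.

fore


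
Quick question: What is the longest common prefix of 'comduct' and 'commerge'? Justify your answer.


Compare from the start: 3 characters match: 'com'. Mismatch at position 4: 'd' vs 'm'.

com


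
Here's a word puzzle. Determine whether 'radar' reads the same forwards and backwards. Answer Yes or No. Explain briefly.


Forward: 'radar'
Reversed: 'radar'
They are identical.

Yes


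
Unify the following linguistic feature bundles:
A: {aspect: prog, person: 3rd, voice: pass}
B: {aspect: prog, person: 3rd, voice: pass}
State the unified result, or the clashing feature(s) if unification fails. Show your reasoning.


Compare features:
aspect: A=prog vs B=prog -> unified: prog
person: A=3rd vs B=3rd -> unified: 3rd
voice: A=pass vs B=pass -> unified: pass
No clashes found.

Unified: {aspect: prog, person: 3rd, voice: pass}


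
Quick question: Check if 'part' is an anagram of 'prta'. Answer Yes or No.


Sorted letters of 'part': 'aprt'
Sorted letters of 'prta': 'aprt'
They match.

Yes


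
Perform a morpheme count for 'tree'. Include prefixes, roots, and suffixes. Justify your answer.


Decomposition: tree (free morpheme) = 1 morpheme(s)

1 morphemes


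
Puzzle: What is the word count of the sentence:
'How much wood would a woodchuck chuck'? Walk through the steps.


Split into words: How | much | wood | would | a | woodchuck | chuck = 7 words.

7


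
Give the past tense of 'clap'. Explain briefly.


Apply rule: Double final consonant and add -ed. 'clap' becomes 'clapped'.

clapped


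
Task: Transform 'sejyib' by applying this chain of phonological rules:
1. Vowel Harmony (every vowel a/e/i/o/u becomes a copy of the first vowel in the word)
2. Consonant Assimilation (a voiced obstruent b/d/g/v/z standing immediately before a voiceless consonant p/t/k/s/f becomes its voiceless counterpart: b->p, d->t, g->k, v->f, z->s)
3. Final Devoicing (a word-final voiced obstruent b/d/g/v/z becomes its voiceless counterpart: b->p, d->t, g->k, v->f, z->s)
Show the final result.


Starting form: 'sejyib'
Rule 1: Vowel Harmony: all vowels become 'e' (matching first vowel). 'sejyib' -> 'sejyeb'
Rule 2: Consonant Assimilation: no voiced obstruent (b/d/g/v/z) stands immediately before a voiceless consonant (p/t/k/s/f). No change.
Rule 3: Final Devoicing: word-final voiced obstruent 'b' becomes voiceless 'p'. 'sejyeb' -> 'sejyep'
Final form: 'sejyep'

sejyep


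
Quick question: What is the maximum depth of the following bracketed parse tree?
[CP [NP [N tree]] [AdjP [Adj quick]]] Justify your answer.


Count bracket nesting levels:
'[' at pos 0: depth = 1
'[' at pos 4: depth = 2
'[' at pos 8: depth = 3
'[' at pos 18: depth = 2
'[' at pos 24: depth = 3
Maximum depth reached: 3

3


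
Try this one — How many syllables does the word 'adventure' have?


Break 'adventure' into syllables: ad-ven-ture -> ad | ven | ture = 3 syllables

3 syllables


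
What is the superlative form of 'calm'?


Apply superlative formation (add -est): 'calm' -> 'calmest'.

calmest


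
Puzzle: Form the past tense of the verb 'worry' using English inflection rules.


Apply rule: Change -y to -ied. 'worry' becomes 'worried'.

worried


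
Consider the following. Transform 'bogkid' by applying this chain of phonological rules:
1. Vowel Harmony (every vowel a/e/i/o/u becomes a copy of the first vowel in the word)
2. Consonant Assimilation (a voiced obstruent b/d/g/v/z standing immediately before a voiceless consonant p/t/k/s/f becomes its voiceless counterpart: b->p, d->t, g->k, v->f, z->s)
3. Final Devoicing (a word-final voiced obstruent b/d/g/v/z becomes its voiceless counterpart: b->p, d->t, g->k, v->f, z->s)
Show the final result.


Starting form: 'bogkid'
Rule 1: Vowel Harmony: all vowels become 'o' (matching first vowel). 'bogkid' -> 'bogkod'
Rule 2: Consonant Assimilation: voiced obstruent before voiceless consonant becomes voiceless ('gk' -> 'kk'). 'bogkod' -> 'bokkod'
Rule 3: Final Devoicing: word-final voiced obstruent 'd' becomes voiceless 't'. 'bokkod' -> 'bokkot'
Final form: 'bokkot'

bokkot


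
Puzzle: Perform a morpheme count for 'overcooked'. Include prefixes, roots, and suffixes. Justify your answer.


Decomposition: over- (prefix) + cook (root) + -ed (suffix) = 3 morpheme(s)

3 morphemes


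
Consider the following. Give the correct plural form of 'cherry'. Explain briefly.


Apply rule: Change -y to -ies (consonant + y). 'cherry' becomes 'cherries'.

cherries


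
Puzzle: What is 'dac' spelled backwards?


Reverse 'dac' character by character: 'cad'.

cad


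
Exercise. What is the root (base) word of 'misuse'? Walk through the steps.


Remove prefix 'mis' from 'misuse' to get root 'use'.

use


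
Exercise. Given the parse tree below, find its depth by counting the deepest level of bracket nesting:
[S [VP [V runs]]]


Count bracket nesting levels:
'[' at pos 0: depth = 1
'[' at pos 3: depth = 2
'[' at pos 7: depth = 3
Maximum depth reached: 3

3


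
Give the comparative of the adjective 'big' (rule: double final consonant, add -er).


Apply comparative formation (double final consonant, add -er): 'big' -> 'bigger'.

bigger


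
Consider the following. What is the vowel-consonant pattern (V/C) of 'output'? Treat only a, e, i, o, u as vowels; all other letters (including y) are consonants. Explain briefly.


Letter mapping: o = V, u = V, t = C, p = C, u = V, t = C.

VVCCVC


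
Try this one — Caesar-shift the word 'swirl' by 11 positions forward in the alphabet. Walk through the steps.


Shift each letter by 11: s -> d, w -> h, i -> t, r -> c, l -> w. Result: 'dhtcw'.

dhtcw


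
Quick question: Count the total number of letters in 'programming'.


Spell out 'programming' and number each letter: p(1), r(2), o(3), g(4), r(5), a(6), m(7), m(8), i(9), n(10), g(11). Total: 11 letters.

11


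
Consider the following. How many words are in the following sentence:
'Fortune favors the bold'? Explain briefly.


Split into words: Fortune | favors | the | bold = 4 words.

4


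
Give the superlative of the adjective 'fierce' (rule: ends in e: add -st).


Apply superlative formation (ends in e: add -st): 'fierce' -> 'fiercest'.

fiercest


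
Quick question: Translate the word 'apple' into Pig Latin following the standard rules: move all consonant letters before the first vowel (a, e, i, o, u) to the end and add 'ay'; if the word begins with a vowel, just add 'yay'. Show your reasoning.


'apple' starts with a vowel, so add 'yay': 'appleyay'.

appleyay


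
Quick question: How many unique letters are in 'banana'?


Unique letters in 'banana': {a, b, n} = 3 distinct letters.

3


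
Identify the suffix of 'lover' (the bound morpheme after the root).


The word 'lover' = 'love' (root) + '-er' (suffix). The suffix is '-er'.

er


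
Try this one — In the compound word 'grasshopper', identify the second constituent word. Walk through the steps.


Split 'grasshopper' into 'grass' + 'hopper'. The second part is 'hopper'.

hopper


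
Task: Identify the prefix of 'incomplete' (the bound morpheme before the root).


The word 'incomplete' = 'in' (prefix) + 'complete' (root). The prefix is 'in'.

in


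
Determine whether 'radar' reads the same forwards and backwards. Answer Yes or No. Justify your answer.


Forward: 'radar'
Reversed: 'radar'
They are identical.

Yes


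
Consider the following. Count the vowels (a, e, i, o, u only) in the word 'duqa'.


Vowels in 'duqa': u, a = 2 vowels.

2


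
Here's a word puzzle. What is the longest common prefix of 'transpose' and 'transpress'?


Compare from the start: 6 characters match: 'transp'. Mismatch at position 7: 'o' vs 'r'.

transp


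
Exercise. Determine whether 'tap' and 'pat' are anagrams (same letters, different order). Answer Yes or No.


Sorted letters of 'tap': 'apt'
Sorted letters of 'pat': 'apt'
They match.

Yes


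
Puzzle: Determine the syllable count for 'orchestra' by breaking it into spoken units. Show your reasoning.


Break 'orchestra' into syllables: or-ches-tra -> or | ches | tra = 3 syllables

3 syllables


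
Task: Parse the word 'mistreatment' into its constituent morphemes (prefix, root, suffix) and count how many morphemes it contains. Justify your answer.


Step 1: Identify prefix: 'mis' (meaning: wrongly)
Step 2: Identify root: 'treat'
Step 3: Identify suffix(es): 'ment'
Decomposition: mis- (prefix: wrongly) + treat (root) + -ment (suffix: action/result)
Total morphemes: 3

3 morphemes (mis- (prefix: wrongly) + treat (root) + -ment (suffix: action/result))


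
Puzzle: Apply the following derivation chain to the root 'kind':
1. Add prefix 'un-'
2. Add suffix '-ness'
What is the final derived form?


Step 1: Add prefix 'un-' to 'kind' = 'unkind'
Step 2: Add suffix '-ness' to 'unkind' = 'unkindness'

unkindness


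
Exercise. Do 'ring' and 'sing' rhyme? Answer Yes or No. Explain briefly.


Rime (stressed vowel + following sounds) of 'ring': -ing = /ɪŋ/
Rime of 'sing': -ing = /ɪŋ/
/ɪŋ/ and /ɪŋ/ are the same ending sound, so the words rhyme.

Yes


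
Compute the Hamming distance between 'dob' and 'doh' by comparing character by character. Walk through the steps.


Alignment:
Position 1: 'd' vs 'd' = match
Position 2: 'o' vs 'o' = match
Position 3: 'b' vs 'h' = DIFFER
Total differences: 1

1


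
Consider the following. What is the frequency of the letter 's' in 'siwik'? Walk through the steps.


Letter 's' in 'siwik': found at position(s) 1 = 1 occurrence(s).

1


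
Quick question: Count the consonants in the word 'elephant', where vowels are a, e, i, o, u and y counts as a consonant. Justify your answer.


Consonants in 'elephant': l, p, h, n, t = 5 consonants.

5


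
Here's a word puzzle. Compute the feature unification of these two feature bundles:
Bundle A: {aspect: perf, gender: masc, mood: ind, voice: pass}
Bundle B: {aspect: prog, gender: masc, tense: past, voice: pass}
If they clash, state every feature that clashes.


Compare features:
aspect: A=perf vs B=prog -> CLASH
gender: A=masc vs B=masc -> unified: masc
mood: A=ind vs B=_ -> unified: ind
tense: A=_ vs B=past -> unified: past
voice: A=pass vs B=pass -> unified: pass
Clash detected on feature 'aspect' (perf vs prog); unification fails.

CLASH on 'aspect' (perf vs prog)


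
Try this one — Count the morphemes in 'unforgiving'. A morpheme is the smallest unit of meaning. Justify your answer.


Decomposition: un- (prefix) + forgive (root) + -ing (suffix) = 3 morpheme(s)

3 morphemes


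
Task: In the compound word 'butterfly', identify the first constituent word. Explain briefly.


Split 'butterfly' into 'butter' + 'fly'. The first part is 'butter'.

butter


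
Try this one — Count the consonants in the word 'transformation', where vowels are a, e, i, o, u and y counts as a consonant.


Consonants in 'transformation': t, r, n, s, f, r, m, t, n = 9 consonants.

9


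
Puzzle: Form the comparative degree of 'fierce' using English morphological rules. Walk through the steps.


Apply comparative formation (ends in e: add -r): 'fierce' -> 'fiercer'.

fiercer


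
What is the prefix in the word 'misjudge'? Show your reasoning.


The word 'misjudge' = 'mis' (prefix) + 'judge' (root). The prefix is 'mis'.

mis


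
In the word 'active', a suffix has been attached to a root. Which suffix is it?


The word 'active' = 'act' (root) + '-ive' (suffix). The suffix is '-ive'.

ive


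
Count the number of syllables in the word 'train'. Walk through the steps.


Break 'train' into syllables: train -> train = 1 syllable

1 syllable


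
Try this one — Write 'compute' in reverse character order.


Reverse 'compute' character by character: 'etupmoc'.

etupmoc


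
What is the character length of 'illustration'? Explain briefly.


Spell out 'illustration' and number each letter: i(1), l(2), l(3), u(4), s(5), t(6), r(7), a(8), t(9), i(10), o(11), n(12). Total: 12 letters.

12


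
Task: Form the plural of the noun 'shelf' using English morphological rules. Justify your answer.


Apply rule: Change -f to -ves. 'shelf' becomes 'shelves'.

shelves


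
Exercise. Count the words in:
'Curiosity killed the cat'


Split into words: Curiosity | killed | the | cat = 4 words.

4


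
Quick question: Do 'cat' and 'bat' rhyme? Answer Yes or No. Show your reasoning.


Rime (stressed vowel + following sounds) of 'cat': -at = /æt/
Rime of 'bat': -at = /æt/
/æt/ and /æt/ are the same ending sound, so the words rhyme.

Yes


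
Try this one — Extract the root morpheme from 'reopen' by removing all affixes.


Remove prefix 're' from 'reopen' to get root 'open'.

open


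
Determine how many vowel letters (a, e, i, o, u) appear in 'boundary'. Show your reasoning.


Vowels in 'boundary': o, u, a = 3 vowels.

3


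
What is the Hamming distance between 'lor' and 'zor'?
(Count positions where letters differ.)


Alignment:
Position 1: 'l' vs 'z' = DIFFER
Position 2: 'o' vs 'o' = match
Position 3: 'r' vs 'r' = match
Total differences: 1

1


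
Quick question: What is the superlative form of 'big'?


Apply superlative formation (double final consonant, add -est): 'big' -> 'biggest'.

biggest


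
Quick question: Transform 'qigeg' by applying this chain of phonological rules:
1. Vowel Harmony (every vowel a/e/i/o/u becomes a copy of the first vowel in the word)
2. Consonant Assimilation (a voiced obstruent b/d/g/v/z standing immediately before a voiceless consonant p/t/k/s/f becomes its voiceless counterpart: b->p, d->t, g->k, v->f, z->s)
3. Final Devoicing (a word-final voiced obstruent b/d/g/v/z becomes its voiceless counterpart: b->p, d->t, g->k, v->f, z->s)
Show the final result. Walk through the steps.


Starting form: 'qigeg'
Rule 1: Vowel Harmony: all vowels become 'i' (matching first vowel). 'qigeg' -> 'qigig'
Rule 2: Consonant Assimilation: no voiced obstruent (b/d/g/v/z) stands immediately before a voiceless consonant (p/t/k/s/f). No change.
Rule 3: Final Devoicing: word-final voiced obstruent 'g' becomes voiceless 'k'. 'qigig' -> 'qigik'
Final form: 'qigik'

qigik


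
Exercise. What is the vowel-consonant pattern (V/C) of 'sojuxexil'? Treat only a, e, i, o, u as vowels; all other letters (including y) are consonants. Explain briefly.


Letter mapping: s = C, o = V, j = C, u = V, x = C, e = V, x = C, i = V, l = C.

CVCVCVCVC


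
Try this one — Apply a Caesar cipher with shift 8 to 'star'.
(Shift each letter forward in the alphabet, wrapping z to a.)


Shift each letter by 8: s -> a, t -> b, a -> i, r -> z. Result: 'abiz'.

abiz


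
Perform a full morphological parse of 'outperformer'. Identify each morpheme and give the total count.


Step 1: Identify prefix: 'out' (meaning: surpass)
Step 2: Identify root: 'perform'
Step 3: Identify suffix(es): 'er'
Decomposition: out- (prefix: surpass) + perform (root) + -er (suffix: one who)
Total morphemes: 3

3 morphemes (out- (prefix: surpass) + perform (root) + -er (suffix: one who))


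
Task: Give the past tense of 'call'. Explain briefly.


Apply rule: Add -ed. 'call' becomes 'called'.

called


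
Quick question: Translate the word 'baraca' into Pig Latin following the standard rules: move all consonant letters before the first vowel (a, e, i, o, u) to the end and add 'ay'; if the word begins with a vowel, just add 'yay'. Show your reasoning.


'baraca': move consonant cluster 'b' to end and add 'ay': 'aracabay'.

aracabay


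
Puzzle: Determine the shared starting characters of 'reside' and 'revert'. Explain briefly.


Compare from the start: 2 characters match: 're'. Mismatch at position 3: 's' vs 'v'.

re


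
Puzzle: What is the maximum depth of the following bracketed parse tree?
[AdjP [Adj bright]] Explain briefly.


Count bracket nesting levels:
'[' at pos 0: depth = 1
'[' at pos 6: depth = 2
Maximum depth reached: 2

2


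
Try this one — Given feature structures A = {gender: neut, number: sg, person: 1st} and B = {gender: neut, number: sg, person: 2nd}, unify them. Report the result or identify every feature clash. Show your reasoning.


Compare features:
gender: A=neut vs B=neut -> unified: neut
number: A=sg vs B=sg -> unified: sg
person: A=1st vs B=2nd -> CLASH
Clash detected on feature 'person' (1st vs 2nd); unification fails.

CLASH on 'person' (1st vs 2nd)


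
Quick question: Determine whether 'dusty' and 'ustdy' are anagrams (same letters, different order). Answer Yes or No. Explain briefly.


Sorted letters of 'dusty': 'dstuy'
Sorted letters of 'ustdy': 'dstuy'
They match.

Yes


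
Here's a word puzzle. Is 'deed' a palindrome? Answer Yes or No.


Forward: 'deed'
Reversed: 'deed'
They are identical.

Yes


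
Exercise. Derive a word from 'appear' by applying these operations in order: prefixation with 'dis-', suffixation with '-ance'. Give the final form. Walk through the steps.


Step 1: Add prefix 'dis-' to 'appear' = 'disappear'
Step 2: Add suffix '-ance' to 'disappear' = 'disappearance'

disappearance


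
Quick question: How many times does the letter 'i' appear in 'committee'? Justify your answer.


Letter 'i' in 'committee': found at position(s) 5 = 1 occurrence(s).

1


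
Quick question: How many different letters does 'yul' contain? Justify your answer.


Unique letters in 'yul': {l, u, y} = 3 distinct letters.

3


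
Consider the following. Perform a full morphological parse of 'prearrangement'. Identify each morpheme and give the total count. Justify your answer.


Step 1: Identify prefix: 'pre' (meaning: before)
Step 2: Identify root: 'arrange'
Step 3: Identify suffix(es): 'ment'
Decomposition: pre- (prefix: before) + arrange (root) + -ment (suffix: action/result)
Total morphemes: 3

3 morphemes (pre- (prefix: before) + arrange (root) + -ment (suffix: action/result))


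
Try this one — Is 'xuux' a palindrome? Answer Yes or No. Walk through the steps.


Forward: 'xuux'
Reversed: 'xuux'
They are identical.

Yes


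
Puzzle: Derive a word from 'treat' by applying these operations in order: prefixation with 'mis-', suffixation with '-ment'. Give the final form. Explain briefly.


Step 1: Add prefix 'mis-' to 'treat' = 'mistreat'
Step 2: Add suffix '-ment' to 'mistreat' = 'mistreatment'

mistreatment


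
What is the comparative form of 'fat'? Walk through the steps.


Apply comparative formation (double final consonant, add -er): 'fat' -> 'fatter'.

fatter


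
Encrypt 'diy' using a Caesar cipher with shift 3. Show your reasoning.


Shift each letter by 3: d -> g, i -> l, y -> b. Result: 'glb'.

glb


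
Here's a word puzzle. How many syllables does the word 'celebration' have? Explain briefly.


Break 'celebration' into syllables: cel-e-bra-tion -> cel | e | bra | tion = 4 syllables

4 syllables


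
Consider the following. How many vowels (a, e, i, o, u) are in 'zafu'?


Vowels in 'zafu': a, u = 2 vowels.

2


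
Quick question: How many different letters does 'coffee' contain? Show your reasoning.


Unique letters in 'coffee': {c, e, f, o} = 4 distinct letters.

4


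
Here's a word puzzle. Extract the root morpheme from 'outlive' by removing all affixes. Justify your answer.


Remove prefix 'out' from 'outlive' to get root 'live'.

live
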